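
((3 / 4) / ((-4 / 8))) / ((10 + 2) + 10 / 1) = -0.07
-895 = -895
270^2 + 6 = 72906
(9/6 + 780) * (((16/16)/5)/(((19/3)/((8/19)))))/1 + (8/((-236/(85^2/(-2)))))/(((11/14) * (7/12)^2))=3841052508/8200115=468.41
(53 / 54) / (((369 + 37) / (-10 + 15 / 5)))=-53 / 3132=-0.02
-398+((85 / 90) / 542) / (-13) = -398.00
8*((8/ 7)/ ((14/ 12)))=384/ 49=7.84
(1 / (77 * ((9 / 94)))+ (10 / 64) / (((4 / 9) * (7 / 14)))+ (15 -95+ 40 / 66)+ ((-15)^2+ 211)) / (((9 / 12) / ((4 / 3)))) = 15853393 / 24948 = 635.46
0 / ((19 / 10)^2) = 0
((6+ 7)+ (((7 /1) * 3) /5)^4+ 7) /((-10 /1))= -206981 /6250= -33.12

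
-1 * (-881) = 881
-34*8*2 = -544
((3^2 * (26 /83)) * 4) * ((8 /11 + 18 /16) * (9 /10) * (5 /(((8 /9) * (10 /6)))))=4634253 /73040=63.45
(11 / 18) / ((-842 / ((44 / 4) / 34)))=-121 / 515304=-0.00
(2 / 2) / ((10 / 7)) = 0.70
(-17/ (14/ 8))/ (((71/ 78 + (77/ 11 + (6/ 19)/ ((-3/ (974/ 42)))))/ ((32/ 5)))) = -3224832/ 283685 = -11.37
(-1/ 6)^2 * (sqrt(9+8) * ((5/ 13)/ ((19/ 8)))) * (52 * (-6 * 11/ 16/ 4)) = -55 * sqrt(17)/ 228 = -0.99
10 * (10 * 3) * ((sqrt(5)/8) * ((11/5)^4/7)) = 43923 * sqrt(5)/350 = 280.61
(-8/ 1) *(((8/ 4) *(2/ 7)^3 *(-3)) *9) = 3456/ 343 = 10.08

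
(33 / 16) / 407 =3 / 592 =0.01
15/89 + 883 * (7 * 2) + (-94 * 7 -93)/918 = 1009947055/81702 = 12361.35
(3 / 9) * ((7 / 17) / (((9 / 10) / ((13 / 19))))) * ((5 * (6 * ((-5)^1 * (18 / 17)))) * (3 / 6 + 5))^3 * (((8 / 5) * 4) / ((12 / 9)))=-529783254000000 / 1586899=-333848123.92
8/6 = 4/3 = 1.33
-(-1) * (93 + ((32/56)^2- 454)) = -17673/49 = -360.67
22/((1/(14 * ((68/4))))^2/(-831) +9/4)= 517782804/52955059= 9.78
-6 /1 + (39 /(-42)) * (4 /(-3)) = -100 /21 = -4.76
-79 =-79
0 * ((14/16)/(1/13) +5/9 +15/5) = 0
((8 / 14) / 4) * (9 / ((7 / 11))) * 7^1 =99 / 7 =14.14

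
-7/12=-0.58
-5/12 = -0.42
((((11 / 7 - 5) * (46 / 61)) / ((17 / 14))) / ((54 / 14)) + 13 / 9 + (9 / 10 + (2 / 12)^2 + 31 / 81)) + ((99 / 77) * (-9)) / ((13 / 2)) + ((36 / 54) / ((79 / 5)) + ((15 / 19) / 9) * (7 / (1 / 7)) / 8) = 459926884637 / 458929369080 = 1.00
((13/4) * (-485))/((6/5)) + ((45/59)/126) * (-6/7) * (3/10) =-91138883/69384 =-1313.54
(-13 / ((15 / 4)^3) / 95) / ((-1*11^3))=832 / 426751875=0.00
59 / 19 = 3.11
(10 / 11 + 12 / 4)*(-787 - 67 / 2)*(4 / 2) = -70563 / 11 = -6414.82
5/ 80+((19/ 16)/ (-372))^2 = 2214505/ 35426304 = 0.06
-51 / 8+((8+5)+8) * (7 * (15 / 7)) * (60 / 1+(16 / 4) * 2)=171309 / 8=21413.62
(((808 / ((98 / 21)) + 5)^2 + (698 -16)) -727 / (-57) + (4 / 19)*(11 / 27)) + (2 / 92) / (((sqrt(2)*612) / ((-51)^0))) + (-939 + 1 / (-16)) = sqrt(2) / 56304 + 12665289599 / 402192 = 31490.66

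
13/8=1.62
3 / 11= 0.27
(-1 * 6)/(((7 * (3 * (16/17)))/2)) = -17/28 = -0.61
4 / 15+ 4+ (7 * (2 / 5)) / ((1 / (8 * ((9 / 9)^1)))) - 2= 74 / 3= 24.67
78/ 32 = 39/ 16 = 2.44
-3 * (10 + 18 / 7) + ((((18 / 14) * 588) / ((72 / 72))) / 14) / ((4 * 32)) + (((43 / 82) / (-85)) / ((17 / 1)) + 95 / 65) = -12363312571 / 345042880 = -35.83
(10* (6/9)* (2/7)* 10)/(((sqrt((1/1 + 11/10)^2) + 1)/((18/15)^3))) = 2304/217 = 10.62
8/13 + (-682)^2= 6046620/13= 465124.62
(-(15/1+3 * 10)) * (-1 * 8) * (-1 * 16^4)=-23592960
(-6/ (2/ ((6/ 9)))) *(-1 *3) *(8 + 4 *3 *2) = 192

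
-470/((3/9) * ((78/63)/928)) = -1056849.23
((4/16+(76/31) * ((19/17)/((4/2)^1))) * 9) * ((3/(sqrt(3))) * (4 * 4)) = 122940 * sqrt(3)/527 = 404.06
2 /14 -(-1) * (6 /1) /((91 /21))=139 /91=1.53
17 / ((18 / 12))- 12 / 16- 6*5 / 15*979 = -23369 / 12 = -1947.42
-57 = -57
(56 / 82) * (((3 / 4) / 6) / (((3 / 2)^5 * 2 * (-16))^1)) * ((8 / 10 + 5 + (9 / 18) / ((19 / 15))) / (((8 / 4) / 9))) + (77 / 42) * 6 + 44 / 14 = 83233007 / 5889240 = 14.13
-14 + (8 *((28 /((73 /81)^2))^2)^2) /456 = 379442140681861901686 /15322741745987539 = 24763.33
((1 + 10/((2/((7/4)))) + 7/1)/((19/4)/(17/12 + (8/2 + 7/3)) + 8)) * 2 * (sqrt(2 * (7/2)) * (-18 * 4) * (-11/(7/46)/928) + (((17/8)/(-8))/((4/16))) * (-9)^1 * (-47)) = -4978569/2848 + 1576443 * sqrt(7)/72268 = -1690.38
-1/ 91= -0.01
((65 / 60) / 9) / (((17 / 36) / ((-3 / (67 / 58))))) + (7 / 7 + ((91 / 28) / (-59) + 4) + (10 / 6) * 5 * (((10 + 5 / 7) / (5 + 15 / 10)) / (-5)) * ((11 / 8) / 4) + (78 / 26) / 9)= 1077826279 / 293533968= 3.67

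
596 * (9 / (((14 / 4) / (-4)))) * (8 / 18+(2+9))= -491104 / 7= -70157.71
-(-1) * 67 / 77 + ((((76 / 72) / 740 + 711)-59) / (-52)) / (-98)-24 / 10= -1.40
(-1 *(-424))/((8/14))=742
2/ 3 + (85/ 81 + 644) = 52303/ 81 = 645.72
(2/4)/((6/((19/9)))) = 19/108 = 0.18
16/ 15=1.07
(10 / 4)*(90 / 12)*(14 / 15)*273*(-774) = -3697785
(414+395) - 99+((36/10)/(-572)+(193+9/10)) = 903.89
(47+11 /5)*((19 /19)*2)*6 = 2952 /5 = 590.40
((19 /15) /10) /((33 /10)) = 19 /495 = 0.04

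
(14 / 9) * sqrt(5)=14 * sqrt(5) / 9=3.48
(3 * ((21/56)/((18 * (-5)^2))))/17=1/6800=0.00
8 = 8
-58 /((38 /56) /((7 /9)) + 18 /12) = -11368 /465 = -24.45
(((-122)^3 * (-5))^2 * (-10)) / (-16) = 51520374361000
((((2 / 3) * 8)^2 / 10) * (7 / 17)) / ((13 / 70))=12544 / 1989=6.31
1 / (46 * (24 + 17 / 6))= 3 / 3703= 0.00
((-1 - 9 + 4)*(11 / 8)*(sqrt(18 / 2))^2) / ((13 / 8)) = -594 / 13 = -45.69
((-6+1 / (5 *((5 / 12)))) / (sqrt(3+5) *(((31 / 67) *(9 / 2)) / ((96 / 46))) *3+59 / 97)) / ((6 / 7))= 529430792576 / 9636065071225 - 5210341313688 *sqrt(2) / 9636065071225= -0.71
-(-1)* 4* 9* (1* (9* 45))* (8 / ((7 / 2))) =233280 / 7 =33325.71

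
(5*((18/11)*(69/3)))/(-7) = -2070/77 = -26.88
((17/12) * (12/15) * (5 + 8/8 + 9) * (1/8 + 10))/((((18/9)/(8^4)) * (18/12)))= 235008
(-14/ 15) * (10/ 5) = -28/ 15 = -1.87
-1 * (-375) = 375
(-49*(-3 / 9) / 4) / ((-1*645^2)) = -49 / 4992300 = -0.00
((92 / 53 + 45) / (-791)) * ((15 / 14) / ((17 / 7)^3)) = -260085 / 58847914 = -0.00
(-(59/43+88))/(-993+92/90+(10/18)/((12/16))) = 518805/5754131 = 0.09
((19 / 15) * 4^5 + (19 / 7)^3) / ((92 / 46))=6776293 / 10290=658.53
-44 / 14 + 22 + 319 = 2365 / 7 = 337.86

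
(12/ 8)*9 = 27/ 2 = 13.50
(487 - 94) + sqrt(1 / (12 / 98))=395.86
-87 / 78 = -1.12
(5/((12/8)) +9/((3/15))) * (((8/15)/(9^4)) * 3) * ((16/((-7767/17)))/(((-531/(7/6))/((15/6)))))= 552160/243534432573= 0.00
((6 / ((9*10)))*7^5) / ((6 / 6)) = 16807 / 15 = 1120.47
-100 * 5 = -500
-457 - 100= -557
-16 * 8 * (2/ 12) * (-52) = 3328/ 3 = 1109.33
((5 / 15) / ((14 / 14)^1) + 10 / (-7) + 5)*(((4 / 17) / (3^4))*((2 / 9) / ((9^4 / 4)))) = 2624 / 1707519933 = 0.00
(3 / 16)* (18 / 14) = 27 / 112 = 0.24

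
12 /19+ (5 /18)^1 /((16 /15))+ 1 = 3451 /1824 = 1.89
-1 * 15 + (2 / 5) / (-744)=-27901 / 1860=-15.00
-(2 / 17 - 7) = 117 / 17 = 6.88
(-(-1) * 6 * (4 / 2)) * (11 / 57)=44 / 19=2.32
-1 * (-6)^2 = -36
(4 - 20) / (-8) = 2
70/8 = 35/4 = 8.75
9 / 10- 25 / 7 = -2.67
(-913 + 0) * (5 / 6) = -4565 / 6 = -760.83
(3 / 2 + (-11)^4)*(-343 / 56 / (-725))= 286993 / 2320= 123.70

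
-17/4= -4.25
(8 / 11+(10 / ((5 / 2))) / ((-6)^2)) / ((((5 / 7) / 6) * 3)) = 1162 / 495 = 2.35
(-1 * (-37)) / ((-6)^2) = 37 / 36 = 1.03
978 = 978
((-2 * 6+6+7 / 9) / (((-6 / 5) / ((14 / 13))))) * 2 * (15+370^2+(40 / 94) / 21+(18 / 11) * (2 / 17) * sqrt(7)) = 13160 * sqrt(7) / 7293+1351351250 / 1053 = 1283339.29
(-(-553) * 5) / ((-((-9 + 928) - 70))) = -3.26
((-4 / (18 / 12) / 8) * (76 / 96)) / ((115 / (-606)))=1919 / 1380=1.39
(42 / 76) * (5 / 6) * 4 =35 / 19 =1.84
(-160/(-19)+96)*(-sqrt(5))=-1984*sqrt(5)/19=-233.49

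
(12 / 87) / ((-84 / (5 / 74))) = -5 / 45066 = -0.00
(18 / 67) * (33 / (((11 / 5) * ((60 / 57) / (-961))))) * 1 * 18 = -4436937 / 67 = -66222.94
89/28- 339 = -9403/28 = -335.82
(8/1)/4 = 2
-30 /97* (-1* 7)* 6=1260 /97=12.99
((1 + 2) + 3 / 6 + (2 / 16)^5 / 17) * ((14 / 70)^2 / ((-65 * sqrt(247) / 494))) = -1949697 * sqrt(247) / 452608000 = -0.07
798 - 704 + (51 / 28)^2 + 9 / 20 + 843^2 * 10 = 7106587.77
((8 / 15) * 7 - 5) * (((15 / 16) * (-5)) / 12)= 95 / 192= 0.49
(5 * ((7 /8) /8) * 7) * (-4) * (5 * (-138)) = 84525 /8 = 10565.62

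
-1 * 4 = -4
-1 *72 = -72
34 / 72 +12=449 / 36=12.47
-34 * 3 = -102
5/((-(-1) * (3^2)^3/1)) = 5/729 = 0.01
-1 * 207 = -207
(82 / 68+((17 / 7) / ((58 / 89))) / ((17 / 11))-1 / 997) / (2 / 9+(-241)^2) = 10179900 / 163502986087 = 0.00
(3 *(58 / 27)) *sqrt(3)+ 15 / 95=3 / 19+ 58 *sqrt(3) / 9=11.32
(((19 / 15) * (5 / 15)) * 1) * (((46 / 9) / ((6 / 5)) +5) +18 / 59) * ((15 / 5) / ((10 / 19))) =2750098 / 119475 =23.02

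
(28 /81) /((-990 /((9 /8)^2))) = -7 /15840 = -0.00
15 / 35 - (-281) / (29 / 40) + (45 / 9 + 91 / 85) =6799943 / 17255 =394.09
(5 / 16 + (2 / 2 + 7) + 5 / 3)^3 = 109902239 / 110592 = 993.76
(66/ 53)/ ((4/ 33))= 1089/ 106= 10.27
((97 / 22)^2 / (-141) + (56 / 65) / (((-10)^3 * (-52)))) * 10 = -496853099 / 360413625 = -1.38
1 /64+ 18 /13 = 1165 /832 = 1.40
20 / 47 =0.43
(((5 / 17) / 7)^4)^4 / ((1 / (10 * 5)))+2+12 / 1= 22640156154532970159687675365576384 / 1617154011038069297120003283646081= 14.00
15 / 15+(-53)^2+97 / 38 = 106877 / 38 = 2812.55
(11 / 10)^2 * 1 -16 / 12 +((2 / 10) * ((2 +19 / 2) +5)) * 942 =3108.48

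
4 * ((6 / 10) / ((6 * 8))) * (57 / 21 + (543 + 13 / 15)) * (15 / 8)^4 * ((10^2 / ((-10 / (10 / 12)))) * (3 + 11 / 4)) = -7424960625 / 458752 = -16185.13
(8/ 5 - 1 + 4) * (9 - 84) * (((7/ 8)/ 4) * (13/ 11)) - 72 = -56739/ 352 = -161.19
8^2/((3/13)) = 832/3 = 277.33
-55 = -55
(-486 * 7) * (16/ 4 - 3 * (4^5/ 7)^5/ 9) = 182395784875832280/ 2401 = 75966590952033.44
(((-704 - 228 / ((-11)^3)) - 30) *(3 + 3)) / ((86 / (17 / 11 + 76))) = -2499441834 / 629563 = -3970.12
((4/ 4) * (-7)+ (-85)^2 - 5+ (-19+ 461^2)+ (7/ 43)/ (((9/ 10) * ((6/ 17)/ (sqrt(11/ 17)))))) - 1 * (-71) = 35 * sqrt(187)/ 1161+ 219786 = 219786.41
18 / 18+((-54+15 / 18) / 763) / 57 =260627 / 260946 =1.00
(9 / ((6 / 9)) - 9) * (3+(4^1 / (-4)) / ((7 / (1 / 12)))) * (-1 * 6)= -2259 / 28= -80.68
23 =23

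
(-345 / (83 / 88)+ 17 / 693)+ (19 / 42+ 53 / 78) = -364.63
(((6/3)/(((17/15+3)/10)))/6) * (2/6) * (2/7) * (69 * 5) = 5750/217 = 26.50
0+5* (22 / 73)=1.51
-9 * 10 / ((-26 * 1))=45 / 13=3.46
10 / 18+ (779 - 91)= 6197 / 9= 688.56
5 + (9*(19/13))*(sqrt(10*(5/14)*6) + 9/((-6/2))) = -448/13 + 855*sqrt(42)/91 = 26.43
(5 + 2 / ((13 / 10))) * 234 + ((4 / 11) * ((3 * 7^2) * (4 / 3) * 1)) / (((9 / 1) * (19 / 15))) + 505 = 1279865 / 627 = 2041.25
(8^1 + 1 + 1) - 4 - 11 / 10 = 49 / 10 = 4.90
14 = 14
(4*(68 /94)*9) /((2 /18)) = 11016 /47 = 234.38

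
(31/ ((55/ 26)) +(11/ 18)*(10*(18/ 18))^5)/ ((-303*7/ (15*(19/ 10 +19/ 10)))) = -574887826/ 349965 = -1642.70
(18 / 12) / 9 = 1 / 6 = 0.17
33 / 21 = 11 / 7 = 1.57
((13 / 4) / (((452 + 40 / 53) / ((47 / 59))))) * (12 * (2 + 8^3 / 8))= 3205917 / 707882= 4.53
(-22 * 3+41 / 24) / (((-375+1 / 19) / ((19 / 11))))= 0.30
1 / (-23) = -1 / 23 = -0.04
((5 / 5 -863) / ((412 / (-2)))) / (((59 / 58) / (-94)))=-2349812 / 6077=-386.67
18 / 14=9 / 7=1.29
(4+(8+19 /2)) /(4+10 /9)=387 /92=4.21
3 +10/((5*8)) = 13/4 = 3.25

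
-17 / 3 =-5.67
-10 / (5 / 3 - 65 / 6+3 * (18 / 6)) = 60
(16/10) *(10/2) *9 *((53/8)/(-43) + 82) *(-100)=-25339500/43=-589290.70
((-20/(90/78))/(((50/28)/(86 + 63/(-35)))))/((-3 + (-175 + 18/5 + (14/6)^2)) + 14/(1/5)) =919464/111325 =8.26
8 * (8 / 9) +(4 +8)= 172 / 9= 19.11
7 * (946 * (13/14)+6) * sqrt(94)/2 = 6191 * sqrt(94)/2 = 30011.99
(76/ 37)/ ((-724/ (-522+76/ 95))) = 49514/ 33485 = 1.48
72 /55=1.31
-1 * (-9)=9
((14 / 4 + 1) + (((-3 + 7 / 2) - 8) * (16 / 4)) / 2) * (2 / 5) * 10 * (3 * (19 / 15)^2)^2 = -1824494 / 1875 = -973.06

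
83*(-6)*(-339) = 168822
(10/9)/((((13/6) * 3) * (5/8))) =32/117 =0.27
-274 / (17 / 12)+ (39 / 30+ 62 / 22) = -353979 / 1870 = -189.29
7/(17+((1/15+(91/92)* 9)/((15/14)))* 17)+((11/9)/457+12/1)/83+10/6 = 1044246748466/562870133127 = 1.86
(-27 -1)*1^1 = -28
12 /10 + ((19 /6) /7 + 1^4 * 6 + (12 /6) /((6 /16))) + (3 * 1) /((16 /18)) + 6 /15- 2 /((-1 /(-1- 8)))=-347 /280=-1.24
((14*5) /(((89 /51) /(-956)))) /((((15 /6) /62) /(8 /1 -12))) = 338561664 /89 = 3804063.64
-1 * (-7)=7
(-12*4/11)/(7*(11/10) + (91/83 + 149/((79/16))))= -1049120/9370163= -0.11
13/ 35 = 0.37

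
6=6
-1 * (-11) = 11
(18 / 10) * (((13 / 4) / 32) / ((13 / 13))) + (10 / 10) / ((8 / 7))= 677 / 640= 1.06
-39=-39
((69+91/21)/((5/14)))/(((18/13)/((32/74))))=64064/999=64.13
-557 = -557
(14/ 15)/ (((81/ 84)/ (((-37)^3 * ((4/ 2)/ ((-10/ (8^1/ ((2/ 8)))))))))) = 635391232/ 2025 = 313773.45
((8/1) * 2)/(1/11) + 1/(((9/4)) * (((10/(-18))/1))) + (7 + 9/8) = 7333/40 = 183.32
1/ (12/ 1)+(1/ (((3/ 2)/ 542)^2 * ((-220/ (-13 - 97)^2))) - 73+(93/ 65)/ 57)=-319265955959/ 44460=-7180970.67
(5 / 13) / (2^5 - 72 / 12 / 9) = 15 / 1222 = 0.01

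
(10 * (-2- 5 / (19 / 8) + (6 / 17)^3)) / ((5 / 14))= -10615080 / 93347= -113.72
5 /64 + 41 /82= 37 /64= 0.58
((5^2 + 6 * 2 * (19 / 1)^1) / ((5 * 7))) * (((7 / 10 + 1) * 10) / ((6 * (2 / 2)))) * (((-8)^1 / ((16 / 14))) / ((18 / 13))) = -103.54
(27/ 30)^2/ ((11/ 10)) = 81/ 110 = 0.74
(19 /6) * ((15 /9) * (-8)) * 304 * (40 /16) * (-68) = 19638400 /9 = 2182044.44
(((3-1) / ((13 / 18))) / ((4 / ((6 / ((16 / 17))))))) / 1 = 459 / 104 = 4.41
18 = 18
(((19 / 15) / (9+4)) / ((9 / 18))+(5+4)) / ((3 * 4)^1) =1793 / 2340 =0.77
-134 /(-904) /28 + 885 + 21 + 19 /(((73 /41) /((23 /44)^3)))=4463937630319 /4918779712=907.53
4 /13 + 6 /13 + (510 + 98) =7914 /13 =608.77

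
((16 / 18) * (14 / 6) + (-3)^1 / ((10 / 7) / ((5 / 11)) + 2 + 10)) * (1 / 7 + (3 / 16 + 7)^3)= 8168719507 / 11722752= 696.83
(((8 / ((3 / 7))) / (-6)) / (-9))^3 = 21952 / 531441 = 0.04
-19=-19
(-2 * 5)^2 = 100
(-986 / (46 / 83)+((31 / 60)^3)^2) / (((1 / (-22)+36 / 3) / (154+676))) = -1743005060142202681 / 14111107200000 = -123520.08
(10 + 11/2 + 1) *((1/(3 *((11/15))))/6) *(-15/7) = -75/28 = -2.68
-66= -66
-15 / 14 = -1.07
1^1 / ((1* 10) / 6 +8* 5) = 3 / 125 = 0.02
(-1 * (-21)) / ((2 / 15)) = 157.50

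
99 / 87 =33 / 29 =1.14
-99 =-99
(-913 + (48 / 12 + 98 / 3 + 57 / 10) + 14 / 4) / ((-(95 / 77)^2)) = 77118503 / 135375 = 569.67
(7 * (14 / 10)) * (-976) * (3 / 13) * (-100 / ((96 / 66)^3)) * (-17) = -1014481545 / 832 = -1219328.78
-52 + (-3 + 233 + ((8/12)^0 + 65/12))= 184.42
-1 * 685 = -685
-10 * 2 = -20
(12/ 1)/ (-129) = -4/ 43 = -0.09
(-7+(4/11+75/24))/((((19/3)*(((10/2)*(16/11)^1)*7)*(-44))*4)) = 927/14981120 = 0.00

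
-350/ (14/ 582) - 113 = -14663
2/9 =0.22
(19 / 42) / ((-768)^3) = -19 / 19025362944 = -0.00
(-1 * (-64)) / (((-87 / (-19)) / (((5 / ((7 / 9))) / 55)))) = 3648 / 2233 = 1.63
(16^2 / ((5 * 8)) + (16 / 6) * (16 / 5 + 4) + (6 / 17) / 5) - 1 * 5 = 1757 / 85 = 20.67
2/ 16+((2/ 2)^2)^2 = 9/ 8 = 1.12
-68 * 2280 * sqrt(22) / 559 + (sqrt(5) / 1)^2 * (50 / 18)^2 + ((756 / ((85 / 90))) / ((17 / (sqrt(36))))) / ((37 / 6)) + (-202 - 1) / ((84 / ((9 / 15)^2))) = 7234301729 / 86613300 - 155040 * sqrt(22) / 559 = -1217.37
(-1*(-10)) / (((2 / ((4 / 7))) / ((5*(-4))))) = -400 / 7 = -57.14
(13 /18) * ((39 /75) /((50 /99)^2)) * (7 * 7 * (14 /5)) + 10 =66251063 /312500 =212.00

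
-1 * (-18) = 18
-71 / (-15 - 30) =71 / 45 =1.58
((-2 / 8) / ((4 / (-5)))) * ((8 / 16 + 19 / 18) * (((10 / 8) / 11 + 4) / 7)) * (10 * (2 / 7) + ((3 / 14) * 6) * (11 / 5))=36019 / 22176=1.62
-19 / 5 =-3.80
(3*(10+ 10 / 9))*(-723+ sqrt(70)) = -24100+ 100*sqrt(70) / 3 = -23821.11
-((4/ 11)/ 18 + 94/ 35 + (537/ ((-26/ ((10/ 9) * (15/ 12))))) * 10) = 284.15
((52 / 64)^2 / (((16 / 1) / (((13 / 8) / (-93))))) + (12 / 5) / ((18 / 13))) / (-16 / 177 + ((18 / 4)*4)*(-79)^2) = 1557601357 / 100990666342400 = 0.00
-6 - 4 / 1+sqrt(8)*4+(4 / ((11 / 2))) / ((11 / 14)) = -1098 / 121+8*sqrt(2) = 2.24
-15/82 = -0.18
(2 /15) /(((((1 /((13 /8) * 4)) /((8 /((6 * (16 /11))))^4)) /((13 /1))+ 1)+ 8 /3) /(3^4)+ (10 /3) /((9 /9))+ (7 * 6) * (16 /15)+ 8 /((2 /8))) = 400841298 /241042330273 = 0.00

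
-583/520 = -1.12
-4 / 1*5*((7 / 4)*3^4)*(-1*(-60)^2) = 10206000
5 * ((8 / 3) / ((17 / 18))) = 14.12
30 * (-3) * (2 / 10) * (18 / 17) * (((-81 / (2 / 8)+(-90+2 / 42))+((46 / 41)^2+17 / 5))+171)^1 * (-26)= -118081.49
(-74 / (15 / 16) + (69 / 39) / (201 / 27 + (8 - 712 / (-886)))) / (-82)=995733637 / 1035848190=0.96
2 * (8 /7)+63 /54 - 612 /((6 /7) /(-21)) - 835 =594823 /42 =14162.45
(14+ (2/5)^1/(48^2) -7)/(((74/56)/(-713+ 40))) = -3565.17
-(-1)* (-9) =-9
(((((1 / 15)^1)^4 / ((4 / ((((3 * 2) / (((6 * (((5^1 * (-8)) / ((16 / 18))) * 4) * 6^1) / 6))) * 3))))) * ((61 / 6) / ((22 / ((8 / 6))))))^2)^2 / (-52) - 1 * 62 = -6749023234411642620150000000000013845841 / 108855213458252300325000000000000000000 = -62.00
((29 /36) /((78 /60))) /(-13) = -145 /3042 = -0.05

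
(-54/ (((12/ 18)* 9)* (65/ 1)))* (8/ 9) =-8/ 65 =-0.12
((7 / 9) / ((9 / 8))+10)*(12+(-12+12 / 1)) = 3464 / 27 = 128.30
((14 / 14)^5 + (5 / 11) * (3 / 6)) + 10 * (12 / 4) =687 / 22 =31.23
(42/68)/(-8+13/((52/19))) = -42/221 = -0.19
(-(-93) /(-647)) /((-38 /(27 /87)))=837 /712994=0.00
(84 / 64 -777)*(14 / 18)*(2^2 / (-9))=9653 / 36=268.14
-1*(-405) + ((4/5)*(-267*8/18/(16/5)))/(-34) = 405.87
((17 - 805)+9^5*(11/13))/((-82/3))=-1799.14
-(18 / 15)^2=-36 / 25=-1.44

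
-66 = -66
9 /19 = 0.47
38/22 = 19/11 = 1.73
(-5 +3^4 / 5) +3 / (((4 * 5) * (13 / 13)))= 227 / 20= 11.35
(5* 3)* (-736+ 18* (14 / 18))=-10830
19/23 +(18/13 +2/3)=2581/897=2.88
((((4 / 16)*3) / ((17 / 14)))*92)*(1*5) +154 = 7448 / 17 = 438.12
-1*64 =-64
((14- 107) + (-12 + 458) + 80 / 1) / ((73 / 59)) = 25547 / 73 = 349.96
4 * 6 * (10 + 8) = 432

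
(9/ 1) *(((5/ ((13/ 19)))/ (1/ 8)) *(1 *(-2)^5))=-16836.92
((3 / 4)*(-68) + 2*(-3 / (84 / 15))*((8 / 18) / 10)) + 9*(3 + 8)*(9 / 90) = -8641 / 210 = -41.15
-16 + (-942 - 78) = -1036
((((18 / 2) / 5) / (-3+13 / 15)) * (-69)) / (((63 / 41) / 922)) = 3912507 / 112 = 34933.10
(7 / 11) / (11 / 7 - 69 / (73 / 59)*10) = -3577 / 3125837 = -0.00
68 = 68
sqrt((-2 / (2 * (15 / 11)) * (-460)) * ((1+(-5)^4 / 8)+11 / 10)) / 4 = sqrt(24356310) / 120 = 41.13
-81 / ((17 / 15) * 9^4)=-5 / 459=-0.01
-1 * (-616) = 616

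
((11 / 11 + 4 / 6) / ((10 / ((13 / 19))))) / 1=13 / 114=0.11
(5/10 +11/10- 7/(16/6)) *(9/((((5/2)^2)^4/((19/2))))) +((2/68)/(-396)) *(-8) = -186839083/3287109375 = -0.06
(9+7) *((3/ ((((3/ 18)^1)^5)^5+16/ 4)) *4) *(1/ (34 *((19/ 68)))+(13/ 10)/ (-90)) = 235478598989231073263616/ 54017547256866432614875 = 4.36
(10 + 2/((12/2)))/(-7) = -31/21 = -1.48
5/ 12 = 0.42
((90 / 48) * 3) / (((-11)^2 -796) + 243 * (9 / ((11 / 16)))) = 55 / 24504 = 0.00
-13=-13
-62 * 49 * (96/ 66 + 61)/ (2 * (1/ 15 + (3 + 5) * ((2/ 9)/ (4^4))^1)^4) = -3231084627.66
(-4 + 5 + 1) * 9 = 18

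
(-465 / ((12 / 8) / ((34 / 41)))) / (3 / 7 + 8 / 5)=-368900 / 2911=-126.73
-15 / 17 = -0.88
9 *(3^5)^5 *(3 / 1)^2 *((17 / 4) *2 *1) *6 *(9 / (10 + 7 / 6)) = 189008059262887782 / 67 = 2821015809893847.49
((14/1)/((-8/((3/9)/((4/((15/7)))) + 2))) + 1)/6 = -15/32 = -0.47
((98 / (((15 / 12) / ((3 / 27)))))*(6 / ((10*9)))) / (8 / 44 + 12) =2156 / 45225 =0.05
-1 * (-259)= 259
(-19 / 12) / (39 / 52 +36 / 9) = -1 / 3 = -0.33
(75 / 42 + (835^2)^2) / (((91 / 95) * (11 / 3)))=1939629575500875 / 14014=138406563115.52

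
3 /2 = 1.50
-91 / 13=-7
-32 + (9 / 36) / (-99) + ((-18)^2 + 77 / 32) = 294.40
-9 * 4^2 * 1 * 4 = -576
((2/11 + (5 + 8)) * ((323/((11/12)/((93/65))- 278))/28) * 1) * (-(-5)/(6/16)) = -174226200/23834041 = -7.31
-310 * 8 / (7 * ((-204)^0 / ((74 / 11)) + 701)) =-36704 / 72639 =-0.51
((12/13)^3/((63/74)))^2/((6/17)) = 2.42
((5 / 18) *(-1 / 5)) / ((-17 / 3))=1 / 102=0.01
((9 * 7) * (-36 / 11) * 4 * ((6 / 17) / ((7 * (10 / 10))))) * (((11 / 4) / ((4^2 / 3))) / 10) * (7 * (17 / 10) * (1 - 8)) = 178.60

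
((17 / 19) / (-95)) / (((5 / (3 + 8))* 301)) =-0.00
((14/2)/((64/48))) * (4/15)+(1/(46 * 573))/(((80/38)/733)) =297995/210864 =1.41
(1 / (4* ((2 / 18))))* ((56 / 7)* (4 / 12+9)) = 168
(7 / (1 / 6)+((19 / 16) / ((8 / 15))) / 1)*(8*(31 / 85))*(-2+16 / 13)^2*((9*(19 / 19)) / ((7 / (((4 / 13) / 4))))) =464535 / 61516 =7.55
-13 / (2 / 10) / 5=-13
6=6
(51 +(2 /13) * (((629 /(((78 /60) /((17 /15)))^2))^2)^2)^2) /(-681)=-156277995425412813967215912446655015594386787095 /253585359659201090640434598933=-616273729821935418.34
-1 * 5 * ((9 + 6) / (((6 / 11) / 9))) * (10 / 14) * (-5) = 61875 / 14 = 4419.64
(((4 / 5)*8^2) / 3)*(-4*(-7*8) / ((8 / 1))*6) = 14336 / 5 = 2867.20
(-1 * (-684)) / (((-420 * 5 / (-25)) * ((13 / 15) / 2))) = 1710 / 91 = 18.79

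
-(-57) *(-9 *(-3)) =1539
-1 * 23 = -23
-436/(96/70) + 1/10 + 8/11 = -209279/660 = -317.09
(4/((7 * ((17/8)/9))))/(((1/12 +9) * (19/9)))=31104/246449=0.13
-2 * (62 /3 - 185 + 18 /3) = 950 /3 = 316.67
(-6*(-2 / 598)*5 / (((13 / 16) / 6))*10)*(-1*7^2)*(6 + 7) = -1411200 / 299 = -4719.73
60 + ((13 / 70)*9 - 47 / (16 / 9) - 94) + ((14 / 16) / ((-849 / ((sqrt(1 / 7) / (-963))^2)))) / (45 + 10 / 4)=-492298543757179 / 8377258029840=-58.77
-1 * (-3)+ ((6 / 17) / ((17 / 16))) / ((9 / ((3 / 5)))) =4367 / 1445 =3.02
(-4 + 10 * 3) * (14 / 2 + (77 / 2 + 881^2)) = 20181369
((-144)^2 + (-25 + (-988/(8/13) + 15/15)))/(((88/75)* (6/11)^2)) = 10508575/192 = 54732.16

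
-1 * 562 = -562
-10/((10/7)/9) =-63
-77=-77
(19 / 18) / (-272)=-19 / 4896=-0.00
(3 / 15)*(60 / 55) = 12 / 55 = 0.22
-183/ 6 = -30.50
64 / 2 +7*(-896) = -6240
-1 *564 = -564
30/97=0.31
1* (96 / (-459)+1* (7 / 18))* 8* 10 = 2200 / 153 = 14.38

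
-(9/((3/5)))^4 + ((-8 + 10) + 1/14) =-708721/14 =-50622.93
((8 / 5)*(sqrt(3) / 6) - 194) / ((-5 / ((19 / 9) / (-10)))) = -1843 / 225 + 38*sqrt(3) / 3375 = -8.17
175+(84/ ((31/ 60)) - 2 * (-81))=15487/ 31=499.58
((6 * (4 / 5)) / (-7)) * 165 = -113.14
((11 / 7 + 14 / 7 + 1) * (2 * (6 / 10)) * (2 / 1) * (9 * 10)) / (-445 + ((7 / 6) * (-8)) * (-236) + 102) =20736 / 39053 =0.53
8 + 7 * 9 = 71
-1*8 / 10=-4 / 5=-0.80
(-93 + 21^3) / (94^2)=2292 / 2209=1.04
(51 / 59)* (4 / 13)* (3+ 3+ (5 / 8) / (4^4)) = 626943 / 392704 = 1.60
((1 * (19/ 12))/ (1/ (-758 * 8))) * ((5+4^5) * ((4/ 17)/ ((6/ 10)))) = -197595440/ 51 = -3874420.39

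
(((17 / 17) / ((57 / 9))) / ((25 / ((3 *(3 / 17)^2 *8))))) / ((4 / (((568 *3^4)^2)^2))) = 725852593471390359552 / 137275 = 5287580356739321.50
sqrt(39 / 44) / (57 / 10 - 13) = -5*sqrt(429) / 803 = -0.13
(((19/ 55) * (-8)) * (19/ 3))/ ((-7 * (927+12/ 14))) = 2888/ 1071675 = 0.00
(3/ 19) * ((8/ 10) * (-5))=-12/ 19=-0.63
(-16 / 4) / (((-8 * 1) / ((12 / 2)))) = 3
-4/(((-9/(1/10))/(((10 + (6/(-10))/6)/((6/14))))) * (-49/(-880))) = 1936/105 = 18.44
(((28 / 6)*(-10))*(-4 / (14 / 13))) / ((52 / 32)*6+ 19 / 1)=416 / 69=6.03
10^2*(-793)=-79300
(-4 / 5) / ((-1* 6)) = 2 / 15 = 0.13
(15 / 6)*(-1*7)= -35 / 2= -17.50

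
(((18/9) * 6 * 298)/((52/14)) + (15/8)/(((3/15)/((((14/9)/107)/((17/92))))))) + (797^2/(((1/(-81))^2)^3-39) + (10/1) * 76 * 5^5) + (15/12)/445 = 328204417648723838820983785/139088757875122799484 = 2359676.10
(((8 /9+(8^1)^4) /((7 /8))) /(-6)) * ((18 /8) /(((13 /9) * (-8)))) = 13827 /91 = 151.95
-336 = -336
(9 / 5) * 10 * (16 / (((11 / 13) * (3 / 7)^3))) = 142688 / 33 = 4323.88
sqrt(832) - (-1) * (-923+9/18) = -1845/2+8 * sqrt(13) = -893.66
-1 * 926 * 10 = -9260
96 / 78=16 / 13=1.23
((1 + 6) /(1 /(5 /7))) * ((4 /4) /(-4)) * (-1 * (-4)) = -5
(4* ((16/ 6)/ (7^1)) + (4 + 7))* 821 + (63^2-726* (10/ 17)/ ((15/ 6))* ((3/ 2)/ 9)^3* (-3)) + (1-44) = 1691040/ 119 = 14210.42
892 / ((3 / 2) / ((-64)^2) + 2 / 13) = 5784.23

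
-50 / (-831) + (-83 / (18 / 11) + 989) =4678553 / 4986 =938.34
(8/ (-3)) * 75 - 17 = -217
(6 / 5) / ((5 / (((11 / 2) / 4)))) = 33 / 100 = 0.33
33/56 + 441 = 24729/56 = 441.59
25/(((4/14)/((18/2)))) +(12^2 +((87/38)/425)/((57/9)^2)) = 2715392754/2915075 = 931.50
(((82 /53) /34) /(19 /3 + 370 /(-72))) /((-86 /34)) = -1476 /97997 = -0.02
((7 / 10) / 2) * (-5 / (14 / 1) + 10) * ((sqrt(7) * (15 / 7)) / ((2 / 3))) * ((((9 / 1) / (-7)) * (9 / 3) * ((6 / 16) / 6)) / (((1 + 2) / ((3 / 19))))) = -32805 * sqrt(7) / 238336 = -0.36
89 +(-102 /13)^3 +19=-823932 /2197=-375.03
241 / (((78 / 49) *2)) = 11809 / 156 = 75.70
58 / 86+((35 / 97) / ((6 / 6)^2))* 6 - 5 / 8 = 2.21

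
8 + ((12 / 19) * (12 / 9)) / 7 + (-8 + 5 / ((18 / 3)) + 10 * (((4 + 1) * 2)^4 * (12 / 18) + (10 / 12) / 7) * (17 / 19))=47601611 / 798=59651.14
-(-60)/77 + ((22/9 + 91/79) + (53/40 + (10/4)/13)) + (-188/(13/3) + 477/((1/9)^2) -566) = 1082754647783/28468440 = 38033.51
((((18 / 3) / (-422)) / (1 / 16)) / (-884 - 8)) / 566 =6 / 13315999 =0.00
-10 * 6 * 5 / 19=-300 / 19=-15.79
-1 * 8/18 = -4/9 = -0.44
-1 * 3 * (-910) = 2730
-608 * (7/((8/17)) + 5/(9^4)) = -59340724/6561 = -9044.46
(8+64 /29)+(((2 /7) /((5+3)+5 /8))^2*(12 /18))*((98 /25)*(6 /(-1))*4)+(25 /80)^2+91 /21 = 12873827717 /883641600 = 14.57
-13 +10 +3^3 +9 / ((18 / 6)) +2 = 29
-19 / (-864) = 19 / 864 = 0.02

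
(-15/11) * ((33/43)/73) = -0.01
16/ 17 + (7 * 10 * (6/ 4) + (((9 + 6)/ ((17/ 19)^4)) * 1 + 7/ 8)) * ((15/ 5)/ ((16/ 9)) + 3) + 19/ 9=58600724213/ 96216192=609.05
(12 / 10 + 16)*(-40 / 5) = -688 / 5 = -137.60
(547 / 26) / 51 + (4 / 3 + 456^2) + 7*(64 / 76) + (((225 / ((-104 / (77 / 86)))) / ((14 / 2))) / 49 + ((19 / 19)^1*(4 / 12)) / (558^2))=528764552676727421 / 2542826342448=207943.63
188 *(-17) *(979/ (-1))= 3128884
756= 756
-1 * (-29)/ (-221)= -29/ 221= -0.13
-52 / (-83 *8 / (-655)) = -8515 / 166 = -51.30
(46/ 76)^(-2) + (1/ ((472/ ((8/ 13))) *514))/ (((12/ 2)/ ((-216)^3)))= -159618596/ 104275951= -1.53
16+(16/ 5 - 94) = -374/ 5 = -74.80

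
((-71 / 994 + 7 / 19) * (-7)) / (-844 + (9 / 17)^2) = 22831 / 9265730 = 0.00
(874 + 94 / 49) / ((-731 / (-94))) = 4034480 / 35819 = 112.64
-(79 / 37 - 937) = 34590 / 37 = 934.86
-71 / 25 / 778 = -71 / 19450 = -0.00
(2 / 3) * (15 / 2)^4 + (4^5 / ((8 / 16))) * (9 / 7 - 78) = -8680083 / 56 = -155001.48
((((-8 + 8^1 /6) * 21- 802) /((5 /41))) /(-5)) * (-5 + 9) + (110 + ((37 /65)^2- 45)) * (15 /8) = 106503843 /16900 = 6302.00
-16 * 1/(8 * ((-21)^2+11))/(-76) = 1/17176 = 0.00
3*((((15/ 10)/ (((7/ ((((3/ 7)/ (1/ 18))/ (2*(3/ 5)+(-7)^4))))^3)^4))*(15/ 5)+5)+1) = 31086760628632145261223491629569266662404024913142048113981100444576178/ 1727042257146230292290193979420514814577888813086974368102644469143121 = 18.00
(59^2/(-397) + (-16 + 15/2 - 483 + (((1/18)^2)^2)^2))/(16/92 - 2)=273.96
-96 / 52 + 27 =327 / 13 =25.15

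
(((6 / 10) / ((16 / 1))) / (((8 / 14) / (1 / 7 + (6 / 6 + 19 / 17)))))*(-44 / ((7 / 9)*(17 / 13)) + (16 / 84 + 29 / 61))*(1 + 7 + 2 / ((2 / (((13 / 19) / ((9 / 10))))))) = -26698621489 / 482329440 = -55.35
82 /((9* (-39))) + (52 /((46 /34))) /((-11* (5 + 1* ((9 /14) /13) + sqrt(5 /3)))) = -204820278814 /210291098589 + 29281616* sqrt(15) /599119939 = -0.78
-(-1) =1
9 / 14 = 0.64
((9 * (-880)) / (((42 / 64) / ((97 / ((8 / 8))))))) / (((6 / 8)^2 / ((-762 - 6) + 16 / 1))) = 32865648640 / 21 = 1565030887.62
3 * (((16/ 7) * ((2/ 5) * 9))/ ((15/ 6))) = 1728/ 175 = 9.87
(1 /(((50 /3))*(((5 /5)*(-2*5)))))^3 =-27 /125000000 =-0.00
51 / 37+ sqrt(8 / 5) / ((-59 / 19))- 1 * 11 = -356 / 37- 38 * sqrt(10) / 295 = -10.03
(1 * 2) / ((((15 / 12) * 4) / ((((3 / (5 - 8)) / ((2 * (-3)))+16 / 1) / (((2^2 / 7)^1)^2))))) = 4753 / 240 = 19.80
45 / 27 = 5 / 3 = 1.67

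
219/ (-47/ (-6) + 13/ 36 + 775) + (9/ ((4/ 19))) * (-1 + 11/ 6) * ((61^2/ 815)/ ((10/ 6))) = 719665137/ 7353256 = 97.87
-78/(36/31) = -403/6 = -67.17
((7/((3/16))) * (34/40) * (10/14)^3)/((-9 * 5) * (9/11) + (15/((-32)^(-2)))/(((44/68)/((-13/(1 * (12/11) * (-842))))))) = 1574540/40728849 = 0.04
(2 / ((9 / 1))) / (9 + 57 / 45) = 5 / 231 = 0.02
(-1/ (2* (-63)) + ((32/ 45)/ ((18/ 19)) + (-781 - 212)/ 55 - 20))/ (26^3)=-2326151/ 1096215120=-0.00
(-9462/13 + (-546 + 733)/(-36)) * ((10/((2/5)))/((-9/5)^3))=1072071875/341172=3142.32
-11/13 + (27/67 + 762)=663316/871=761.56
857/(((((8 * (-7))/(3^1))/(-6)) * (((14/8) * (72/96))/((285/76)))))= 38565/49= 787.04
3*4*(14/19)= 168/19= 8.84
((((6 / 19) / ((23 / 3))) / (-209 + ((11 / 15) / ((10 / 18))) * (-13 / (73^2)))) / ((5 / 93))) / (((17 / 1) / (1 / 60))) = -1486791 / 413712897532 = -0.00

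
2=2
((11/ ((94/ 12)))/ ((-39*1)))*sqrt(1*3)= -22*sqrt(3)/ 611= -0.06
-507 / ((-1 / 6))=3042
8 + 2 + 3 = 13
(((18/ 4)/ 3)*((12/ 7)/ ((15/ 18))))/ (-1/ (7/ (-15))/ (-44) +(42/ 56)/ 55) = -88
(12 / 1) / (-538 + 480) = -0.21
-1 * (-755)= 755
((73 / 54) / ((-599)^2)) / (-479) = -73 / 9280746666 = -0.00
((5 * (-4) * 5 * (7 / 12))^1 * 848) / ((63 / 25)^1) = -530000 / 27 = -19629.63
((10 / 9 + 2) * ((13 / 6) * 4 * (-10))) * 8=-58240 / 27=-2157.04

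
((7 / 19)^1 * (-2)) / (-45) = 14 / 855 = 0.02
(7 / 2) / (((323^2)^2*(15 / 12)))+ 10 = 544227012064 / 54422701205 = 10.00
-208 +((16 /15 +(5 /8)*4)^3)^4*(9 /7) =5448515.19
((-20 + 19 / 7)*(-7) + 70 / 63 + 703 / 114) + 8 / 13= 128.89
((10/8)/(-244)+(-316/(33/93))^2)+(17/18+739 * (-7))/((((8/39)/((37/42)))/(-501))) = 59130272806601/4960032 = 11921349.06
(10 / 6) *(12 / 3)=20 / 3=6.67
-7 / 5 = -1.40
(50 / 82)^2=625 / 1681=0.37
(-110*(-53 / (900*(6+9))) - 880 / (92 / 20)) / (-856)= 5926591 / 26578800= 0.22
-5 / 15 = -0.33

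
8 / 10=4 / 5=0.80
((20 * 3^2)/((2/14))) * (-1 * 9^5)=-74401740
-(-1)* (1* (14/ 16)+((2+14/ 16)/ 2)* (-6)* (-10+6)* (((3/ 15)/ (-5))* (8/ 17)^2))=32911/ 57800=0.57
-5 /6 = -0.83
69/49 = 1.41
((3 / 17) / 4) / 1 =3 / 68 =0.04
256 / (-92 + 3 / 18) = -1536 / 551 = -2.79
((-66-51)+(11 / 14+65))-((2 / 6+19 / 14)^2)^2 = -184774969 / 3111696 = -59.38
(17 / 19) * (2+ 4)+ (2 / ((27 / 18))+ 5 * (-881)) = -250703 / 57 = -4398.30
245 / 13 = 18.85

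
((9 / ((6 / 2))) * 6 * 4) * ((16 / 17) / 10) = 576 / 85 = 6.78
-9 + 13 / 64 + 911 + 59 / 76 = 1098023 / 1216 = 902.98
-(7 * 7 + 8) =-57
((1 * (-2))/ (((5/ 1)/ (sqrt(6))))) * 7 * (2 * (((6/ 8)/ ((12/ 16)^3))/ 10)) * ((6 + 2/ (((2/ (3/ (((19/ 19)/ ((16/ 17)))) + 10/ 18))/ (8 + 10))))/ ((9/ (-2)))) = 508928 * sqrt(6)/ 34425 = 36.21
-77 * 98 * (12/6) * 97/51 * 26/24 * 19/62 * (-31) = 90397307/306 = 295416.04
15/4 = 3.75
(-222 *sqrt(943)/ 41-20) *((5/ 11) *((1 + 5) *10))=-66600 *sqrt(943)/ 451-6000/ 11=-5080.21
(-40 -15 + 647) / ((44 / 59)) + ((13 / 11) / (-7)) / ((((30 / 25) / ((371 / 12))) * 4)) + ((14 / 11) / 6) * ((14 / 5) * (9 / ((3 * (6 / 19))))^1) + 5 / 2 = 12685831 / 15840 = 800.87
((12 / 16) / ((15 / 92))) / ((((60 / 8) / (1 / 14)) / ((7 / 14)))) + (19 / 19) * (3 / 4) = 1621 / 2100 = 0.77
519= 519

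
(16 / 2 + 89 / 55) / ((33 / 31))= 16399 / 1815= 9.04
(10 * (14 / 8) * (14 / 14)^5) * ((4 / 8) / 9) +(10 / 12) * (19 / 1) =605 / 36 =16.81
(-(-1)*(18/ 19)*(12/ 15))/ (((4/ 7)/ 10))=252/ 19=13.26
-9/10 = -0.90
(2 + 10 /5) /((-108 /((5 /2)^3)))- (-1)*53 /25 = 8323 /5400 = 1.54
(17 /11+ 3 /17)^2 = 103684 /34969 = 2.97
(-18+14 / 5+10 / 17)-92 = -9062 / 85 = -106.61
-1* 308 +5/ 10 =-615/ 2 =-307.50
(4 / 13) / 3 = 4 / 39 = 0.10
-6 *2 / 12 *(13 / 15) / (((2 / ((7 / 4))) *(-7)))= 13 / 120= 0.11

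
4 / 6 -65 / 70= -11 / 42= -0.26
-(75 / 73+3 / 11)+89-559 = -378454 / 803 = -471.30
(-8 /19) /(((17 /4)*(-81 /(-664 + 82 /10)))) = -34976 /43605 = -0.80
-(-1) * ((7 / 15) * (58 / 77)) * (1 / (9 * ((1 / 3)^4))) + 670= 37024 / 55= 673.16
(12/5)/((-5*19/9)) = -108/475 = -0.23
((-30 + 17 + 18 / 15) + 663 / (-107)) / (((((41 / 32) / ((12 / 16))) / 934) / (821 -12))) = -7959853.64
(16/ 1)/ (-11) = -16/ 11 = -1.45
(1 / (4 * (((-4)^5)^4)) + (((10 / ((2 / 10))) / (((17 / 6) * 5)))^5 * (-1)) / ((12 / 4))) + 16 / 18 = -181.66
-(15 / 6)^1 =-5 / 2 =-2.50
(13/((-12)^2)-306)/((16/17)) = -748867/2304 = -325.03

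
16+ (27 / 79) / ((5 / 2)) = 6374 / 395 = 16.14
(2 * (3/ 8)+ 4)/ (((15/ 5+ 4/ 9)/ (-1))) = -171/ 124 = -1.38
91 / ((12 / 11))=1001 / 12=83.42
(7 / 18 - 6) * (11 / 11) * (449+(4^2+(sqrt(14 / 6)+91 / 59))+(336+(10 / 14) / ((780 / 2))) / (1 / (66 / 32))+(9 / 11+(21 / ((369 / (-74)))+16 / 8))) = -27191206020085 / 4184212032 - 101 * sqrt(21) / 54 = -6507.10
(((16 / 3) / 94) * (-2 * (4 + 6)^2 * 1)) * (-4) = 45.39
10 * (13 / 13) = 10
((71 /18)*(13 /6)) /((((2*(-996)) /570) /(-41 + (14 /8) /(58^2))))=48374849965 /482478336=100.26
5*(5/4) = 6.25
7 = 7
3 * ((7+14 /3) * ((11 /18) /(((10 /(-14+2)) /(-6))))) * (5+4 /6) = 2618 /3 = 872.67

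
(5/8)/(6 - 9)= -5/24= -0.21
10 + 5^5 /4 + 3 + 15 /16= 795.19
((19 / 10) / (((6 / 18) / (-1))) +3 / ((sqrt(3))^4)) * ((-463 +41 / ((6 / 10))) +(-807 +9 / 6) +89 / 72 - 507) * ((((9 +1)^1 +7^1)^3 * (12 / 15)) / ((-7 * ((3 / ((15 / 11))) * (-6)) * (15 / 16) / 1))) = 27758656346 / 66825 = 415393.29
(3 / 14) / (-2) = -3 / 28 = -0.11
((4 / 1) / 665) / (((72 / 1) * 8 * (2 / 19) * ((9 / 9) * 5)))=1 / 50400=0.00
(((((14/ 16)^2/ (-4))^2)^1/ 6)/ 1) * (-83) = -199283/ 393216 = -0.51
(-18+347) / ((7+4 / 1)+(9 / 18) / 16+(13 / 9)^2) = 852768 / 34001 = 25.08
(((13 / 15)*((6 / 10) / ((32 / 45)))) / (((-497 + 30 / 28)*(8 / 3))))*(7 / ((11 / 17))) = -292383 / 48878720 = -0.01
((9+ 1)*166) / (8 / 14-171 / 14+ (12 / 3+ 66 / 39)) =-302120 / 1083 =-278.97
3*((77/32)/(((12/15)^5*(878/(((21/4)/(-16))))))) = -15159375/1841299456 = -0.01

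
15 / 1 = 15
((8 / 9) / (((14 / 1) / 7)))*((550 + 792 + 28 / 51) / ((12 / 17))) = 68470 / 81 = 845.31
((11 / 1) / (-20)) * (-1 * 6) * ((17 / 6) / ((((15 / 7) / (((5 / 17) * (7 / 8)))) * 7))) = 77 / 480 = 0.16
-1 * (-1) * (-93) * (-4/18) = 20.67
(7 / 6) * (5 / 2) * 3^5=2835 / 4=708.75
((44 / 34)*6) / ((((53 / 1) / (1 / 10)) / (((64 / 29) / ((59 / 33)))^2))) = 294395904 / 13188482105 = 0.02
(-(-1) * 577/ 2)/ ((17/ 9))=5193/ 34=152.74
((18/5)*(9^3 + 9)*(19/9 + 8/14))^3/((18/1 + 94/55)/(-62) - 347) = -5292654752921050944/5077917775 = -1042288392.10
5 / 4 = 1.25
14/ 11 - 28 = -294/ 11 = -26.73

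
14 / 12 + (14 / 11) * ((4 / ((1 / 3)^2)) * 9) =27293 / 66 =413.53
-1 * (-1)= 1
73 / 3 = 24.33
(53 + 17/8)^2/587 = 194481/37568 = 5.18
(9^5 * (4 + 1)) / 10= 59049 / 2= 29524.50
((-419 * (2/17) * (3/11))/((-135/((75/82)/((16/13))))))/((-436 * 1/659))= -17947865/160454976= -0.11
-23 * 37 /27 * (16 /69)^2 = -9472 /5589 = -1.69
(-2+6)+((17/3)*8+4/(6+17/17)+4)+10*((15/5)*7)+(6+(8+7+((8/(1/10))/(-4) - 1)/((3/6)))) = 5101/21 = 242.90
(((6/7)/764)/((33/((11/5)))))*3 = 0.00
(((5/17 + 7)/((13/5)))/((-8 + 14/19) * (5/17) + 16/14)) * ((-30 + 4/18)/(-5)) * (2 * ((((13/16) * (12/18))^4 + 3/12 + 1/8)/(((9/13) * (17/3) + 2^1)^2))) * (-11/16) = 7134555233/23472820224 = 0.30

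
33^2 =1089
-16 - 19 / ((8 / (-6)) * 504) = -10733 / 672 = -15.97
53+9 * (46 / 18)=76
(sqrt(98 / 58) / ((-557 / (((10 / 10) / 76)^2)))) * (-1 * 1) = 7 * sqrt(29) / 93299728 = 0.00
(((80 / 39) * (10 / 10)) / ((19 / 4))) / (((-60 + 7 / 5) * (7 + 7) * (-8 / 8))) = 800 / 1519791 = 0.00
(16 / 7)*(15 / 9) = 80 / 21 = 3.81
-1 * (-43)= 43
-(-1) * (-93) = -93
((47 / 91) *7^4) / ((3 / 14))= 225694 / 39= 5787.03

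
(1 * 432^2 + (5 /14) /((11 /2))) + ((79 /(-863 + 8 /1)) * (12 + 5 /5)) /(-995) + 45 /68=831300460152397 /4454396100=186624.73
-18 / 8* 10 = -45 / 2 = -22.50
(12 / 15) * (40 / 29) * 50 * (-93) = -148800 / 29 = -5131.03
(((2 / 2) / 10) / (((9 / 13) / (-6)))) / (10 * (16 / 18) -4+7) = -39 / 535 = -0.07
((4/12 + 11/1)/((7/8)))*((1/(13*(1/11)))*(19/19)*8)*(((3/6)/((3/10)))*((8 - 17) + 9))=0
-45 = -45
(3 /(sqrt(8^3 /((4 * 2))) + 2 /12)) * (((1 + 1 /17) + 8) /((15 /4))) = 0.89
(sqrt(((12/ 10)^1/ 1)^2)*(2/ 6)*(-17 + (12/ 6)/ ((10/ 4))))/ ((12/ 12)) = -162/ 25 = -6.48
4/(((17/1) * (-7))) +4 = 472/119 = 3.97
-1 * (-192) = 192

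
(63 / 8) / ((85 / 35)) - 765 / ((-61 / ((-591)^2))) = 36339222141 / 8296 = 4380330.54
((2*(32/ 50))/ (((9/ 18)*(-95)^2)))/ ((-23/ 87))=-5568/ 5189375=-0.00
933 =933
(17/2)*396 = 3366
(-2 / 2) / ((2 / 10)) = -5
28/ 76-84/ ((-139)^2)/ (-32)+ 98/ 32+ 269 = 1600146697/ 5873584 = 272.43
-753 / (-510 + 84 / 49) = 1757 / 1186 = 1.48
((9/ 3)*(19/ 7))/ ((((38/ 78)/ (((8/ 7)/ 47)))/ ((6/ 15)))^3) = 728911872/ 11248715912875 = 0.00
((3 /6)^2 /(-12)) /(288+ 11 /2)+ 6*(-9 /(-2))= 380375 /14088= 27.00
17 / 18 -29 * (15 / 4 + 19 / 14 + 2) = -51701 / 252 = -205.16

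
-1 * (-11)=11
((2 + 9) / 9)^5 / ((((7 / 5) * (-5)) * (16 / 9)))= -0.22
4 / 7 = 0.57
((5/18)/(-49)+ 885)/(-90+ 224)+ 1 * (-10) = -401315/118188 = -3.40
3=3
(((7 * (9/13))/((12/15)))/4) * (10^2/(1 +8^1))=875/52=16.83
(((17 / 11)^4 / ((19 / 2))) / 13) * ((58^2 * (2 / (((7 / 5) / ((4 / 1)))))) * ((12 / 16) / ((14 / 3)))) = 25286817960 / 177200023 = 142.70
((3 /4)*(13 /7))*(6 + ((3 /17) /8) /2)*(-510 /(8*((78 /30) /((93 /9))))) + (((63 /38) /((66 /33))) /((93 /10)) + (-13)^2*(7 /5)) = -9945936671 /5277440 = -1884.61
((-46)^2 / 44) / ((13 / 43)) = 22747 / 143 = 159.07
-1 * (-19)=19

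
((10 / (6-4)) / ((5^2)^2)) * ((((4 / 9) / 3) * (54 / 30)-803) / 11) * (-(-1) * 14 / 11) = -168574 / 226875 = -0.74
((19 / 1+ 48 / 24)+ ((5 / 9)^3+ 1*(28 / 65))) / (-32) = -511811 / 758160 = -0.68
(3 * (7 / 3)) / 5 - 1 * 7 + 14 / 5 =-14 / 5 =-2.80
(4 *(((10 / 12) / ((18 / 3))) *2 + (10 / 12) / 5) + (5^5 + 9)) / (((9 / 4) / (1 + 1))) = 225776 / 81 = 2787.36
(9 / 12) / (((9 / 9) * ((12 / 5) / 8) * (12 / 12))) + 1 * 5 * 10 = 105 / 2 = 52.50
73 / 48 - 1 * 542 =-25943 / 48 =-540.48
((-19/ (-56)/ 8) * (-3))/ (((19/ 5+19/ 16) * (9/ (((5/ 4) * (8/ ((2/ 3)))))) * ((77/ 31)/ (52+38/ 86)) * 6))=-158875/ 1061928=-0.15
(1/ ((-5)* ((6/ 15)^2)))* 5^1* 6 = -75/ 2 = -37.50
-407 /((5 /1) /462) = -188034 /5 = -37606.80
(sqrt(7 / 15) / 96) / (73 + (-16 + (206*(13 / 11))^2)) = 121*sqrt(105) / 10337156640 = 0.00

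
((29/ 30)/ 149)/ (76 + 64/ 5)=29/ 396936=0.00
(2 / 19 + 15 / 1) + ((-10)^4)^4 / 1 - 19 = 189999999999999926 / 19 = 9999999999999996.11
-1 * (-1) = 1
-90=-90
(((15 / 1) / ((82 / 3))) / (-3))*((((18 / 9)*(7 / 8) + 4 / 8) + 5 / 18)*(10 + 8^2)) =-16835 / 492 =-34.22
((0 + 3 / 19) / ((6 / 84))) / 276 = 7 / 874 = 0.01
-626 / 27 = -23.19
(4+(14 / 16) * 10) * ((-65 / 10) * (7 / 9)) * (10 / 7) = -1105 / 12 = -92.08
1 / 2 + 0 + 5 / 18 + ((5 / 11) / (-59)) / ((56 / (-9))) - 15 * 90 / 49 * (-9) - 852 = -1381271653 / 2289672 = -603.26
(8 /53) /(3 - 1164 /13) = -104 /59625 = -0.00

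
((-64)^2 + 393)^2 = 20151121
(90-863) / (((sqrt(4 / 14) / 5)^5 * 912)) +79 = 79-118365625 * sqrt(14) / 7296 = -60623.25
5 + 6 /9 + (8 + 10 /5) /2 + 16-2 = 74 /3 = 24.67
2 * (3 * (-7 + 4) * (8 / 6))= -24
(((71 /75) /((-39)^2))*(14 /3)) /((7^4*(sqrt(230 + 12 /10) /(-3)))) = -71*sqrt(5) /665171325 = -0.00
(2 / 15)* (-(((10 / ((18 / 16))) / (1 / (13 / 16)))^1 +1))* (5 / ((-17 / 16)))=2368 / 459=5.16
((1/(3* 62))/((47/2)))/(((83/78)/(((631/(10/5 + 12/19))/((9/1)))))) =0.01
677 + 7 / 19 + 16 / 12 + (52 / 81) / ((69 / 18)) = 8009978 / 11799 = 678.87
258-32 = 226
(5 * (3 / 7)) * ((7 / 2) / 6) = 5 / 4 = 1.25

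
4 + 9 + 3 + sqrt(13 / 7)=sqrt(91) / 7 + 16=17.36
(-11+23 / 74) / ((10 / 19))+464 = 328331 / 740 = 443.69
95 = 95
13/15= 0.87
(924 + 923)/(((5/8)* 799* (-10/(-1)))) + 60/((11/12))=65.82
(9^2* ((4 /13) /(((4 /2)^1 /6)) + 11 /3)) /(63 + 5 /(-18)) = 86994 /14677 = 5.93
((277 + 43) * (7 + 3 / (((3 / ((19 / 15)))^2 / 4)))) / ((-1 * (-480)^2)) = -6169 / 486000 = -0.01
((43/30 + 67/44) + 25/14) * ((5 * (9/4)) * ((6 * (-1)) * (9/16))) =-1774467/9856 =-180.04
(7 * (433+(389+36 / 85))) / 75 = 163114 / 2125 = 76.76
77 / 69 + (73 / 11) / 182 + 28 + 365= 54447425 / 138138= 394.15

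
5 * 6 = 30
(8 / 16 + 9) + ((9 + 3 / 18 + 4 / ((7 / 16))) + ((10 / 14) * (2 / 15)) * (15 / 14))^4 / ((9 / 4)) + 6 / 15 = 4293448821524747 / 84050798580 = 51081.59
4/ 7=0.57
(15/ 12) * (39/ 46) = 195/ 184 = 1.06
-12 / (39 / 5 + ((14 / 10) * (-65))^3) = 15 / 941954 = 0.00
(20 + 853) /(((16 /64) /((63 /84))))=2619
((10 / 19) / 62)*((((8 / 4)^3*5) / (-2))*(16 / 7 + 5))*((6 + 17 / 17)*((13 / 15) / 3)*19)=-4420 / 93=-47.53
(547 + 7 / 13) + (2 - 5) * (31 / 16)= 541.73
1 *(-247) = -247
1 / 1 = 1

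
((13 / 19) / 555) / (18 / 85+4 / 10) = 17 / 8436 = 0.00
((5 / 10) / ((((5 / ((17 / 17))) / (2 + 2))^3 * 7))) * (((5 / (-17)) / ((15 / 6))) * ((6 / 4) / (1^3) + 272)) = -17504 / 14875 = -1.18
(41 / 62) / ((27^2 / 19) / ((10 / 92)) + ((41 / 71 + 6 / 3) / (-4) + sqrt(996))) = 1752607809130 / 926323189272757 - 29844736400 * sqrt(249) / 2778969567818271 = 0.00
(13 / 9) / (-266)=-13 / 2394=-0.01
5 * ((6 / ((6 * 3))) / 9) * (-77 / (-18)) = 0.79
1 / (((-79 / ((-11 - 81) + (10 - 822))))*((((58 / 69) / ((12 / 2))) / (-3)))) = -561384 / 2291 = -245.04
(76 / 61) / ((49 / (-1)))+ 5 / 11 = 14109 / 32879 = 0.43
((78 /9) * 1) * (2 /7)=52 /21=2.48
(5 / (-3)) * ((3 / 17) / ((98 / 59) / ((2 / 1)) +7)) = -295 / 7854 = -0.04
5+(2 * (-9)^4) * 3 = 39371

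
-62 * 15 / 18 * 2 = -310 / 3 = -103.33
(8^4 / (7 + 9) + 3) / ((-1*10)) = -25.90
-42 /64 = -21 /32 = -0.66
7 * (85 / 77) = 85 / 11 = 7.73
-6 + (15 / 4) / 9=-67 / 12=-5.58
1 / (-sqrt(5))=-sqrt(5) / 5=-0.45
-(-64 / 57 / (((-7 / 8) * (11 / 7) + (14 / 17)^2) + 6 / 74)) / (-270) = 2737408 / 405303345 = 0.01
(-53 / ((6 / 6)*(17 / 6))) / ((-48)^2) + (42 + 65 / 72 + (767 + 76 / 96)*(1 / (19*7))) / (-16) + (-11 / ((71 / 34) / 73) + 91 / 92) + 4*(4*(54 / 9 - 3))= -1440195992065 / 4253429376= -338.60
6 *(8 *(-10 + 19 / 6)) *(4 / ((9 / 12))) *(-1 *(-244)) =-1280512 / 3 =-426837.33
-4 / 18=-2 / 9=-0.22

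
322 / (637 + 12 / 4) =161 / 320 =0.50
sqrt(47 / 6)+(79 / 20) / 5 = 79 / 100+sqrt(282) / 6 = 3.59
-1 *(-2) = 2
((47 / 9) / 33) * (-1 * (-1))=47 / 297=0.16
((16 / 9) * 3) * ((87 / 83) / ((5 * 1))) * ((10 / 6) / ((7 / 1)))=464 / 1743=0.27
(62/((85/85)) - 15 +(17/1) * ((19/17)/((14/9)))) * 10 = 4145/7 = 592.14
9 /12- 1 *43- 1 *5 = -47.25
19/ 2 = 9.50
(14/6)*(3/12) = 7/12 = 0.58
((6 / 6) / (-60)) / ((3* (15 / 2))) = -1 / 1350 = -0.00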